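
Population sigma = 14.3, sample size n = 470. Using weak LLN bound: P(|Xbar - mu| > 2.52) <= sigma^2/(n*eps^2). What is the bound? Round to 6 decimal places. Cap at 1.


bound = min(1, sigma^2/(n*eps^2))
sigma^2 = 14.3^2 = 204.49
n*eps^2 = 470 * 2.52^2 = 470 * 6.3504 = 2984.688
sigma^2/(n*eps^2) = 204.49 / 2984.688 ≈ 0.06851302

0.068513


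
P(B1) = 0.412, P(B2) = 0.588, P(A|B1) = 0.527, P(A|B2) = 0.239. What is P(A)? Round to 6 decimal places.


P(A) = P(A|B1)*P(B1) + P(A|B2)*P(B2)
P(A|B1)*P(B1) = 0.527 * 0.412 = 0.217124
P(A|B2)*P(B2) = 0.239 * 0.588 = 0.140532
P(A) = 0.217124 + 0.140532 = 0.357656

0.357656


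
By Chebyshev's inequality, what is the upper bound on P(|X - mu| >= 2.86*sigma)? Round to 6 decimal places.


P <= 1/k^2
k^2 = 2.86^2 = 8.1796
1/k^2 = 1 / 8.1796 ≈ 0.12225537

0.122255


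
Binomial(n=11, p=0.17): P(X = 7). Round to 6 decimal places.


P = C(n,k) * p^k * (1-p)^(n-k)
C(11,7) = 330
p^k = 0.17^7 ≈ 0.000004103387
(1-p)^(n-k) = 0.83^4 ≈ 0.4745832
P = 330 * 0.000004103387 * 0.4745832 ≈ 0.000643

0.000643


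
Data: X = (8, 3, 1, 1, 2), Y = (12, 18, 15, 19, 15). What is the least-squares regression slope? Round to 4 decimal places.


b = sum((xi-xbar)(yi-ybar)) / sum((xi-xbar)^2)
n = 5, xbar = 15/5 = 3, ybar = 79/5 = 15.8
Sxy = sum((xi-xbar)(yi-ybar)) = -23
Sxx = sum((xi-xbar)^2) = 34
b = Sxy / Sxx = -23/34 ≈ -0.676471

-0.6765


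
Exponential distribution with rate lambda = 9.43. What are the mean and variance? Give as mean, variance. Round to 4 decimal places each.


mean = 1/lam, var = 1/lam^2
mean = 1 / 9.43 = 100/943 ≈ 0.106045
lam^2 = 9.43^2 = 88.9249
var = 1 / 88.9249 ≈ 0.011245

0.1060, 0.0112


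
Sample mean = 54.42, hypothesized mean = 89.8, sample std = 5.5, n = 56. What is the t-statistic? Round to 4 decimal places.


t = (xbar - mu0) / (s/sqrt(n))
xbar - mu0 = 54.42 - 89.8 = -35.38
sqrt(56) ≈ 7.48331477
s/sqrt(n) = 5.5 / 7.48331477 ≈ 0.73496842
t = -35.38 / 0.73496842 ≈ -48.138123

-48.1381


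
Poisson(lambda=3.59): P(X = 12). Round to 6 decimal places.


P = e^(-lam) * lam^k / k!
e^(-3.59) ≈ 0.02759833
lam^k = 3.59^12 ≈ 4582826.154117
k! = 12! = 479001600
P = 0.02759833 * 4582826.154117 / 479001600 ≈ 0.000264

0.000264


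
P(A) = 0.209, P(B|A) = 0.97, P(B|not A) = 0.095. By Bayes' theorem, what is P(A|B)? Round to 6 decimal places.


P(A|B) = P(B|A)*P(A) / P(B), P(B) = P(B|A)*P(A) + P(B|not A)*P(not A)
P(B|A)*P(A) = 0.97 * 0.209 = 0.20273
P(B|not A)*P(not A) = 0.095 * 0.791 = 0.075145
P(B) = 0.20273 + 0.075145 = 0.277875
P(A|B) = 0.20273 / 0.277875 = 2134/2925 ≈ 0.72957265

0.729573


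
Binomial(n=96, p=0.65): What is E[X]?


E[X] = n*p = 96 * 0.65 = 62.4

62.4


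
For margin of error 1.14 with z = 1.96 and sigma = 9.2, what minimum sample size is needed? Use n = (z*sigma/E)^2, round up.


z*sigma/E = 1.96 * 9.2 / 1.14 = 4508/285 ≈ 15.817544
(z*sigma/E)^2 ≈ 250.194694
round up: n = 251

251


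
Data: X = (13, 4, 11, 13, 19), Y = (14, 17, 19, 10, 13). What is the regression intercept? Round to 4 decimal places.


a = ybar - b*xbar, where b = sum((xi-xbar)(yi-ybar)) / sum((xi-xbar)^2)
n = 5, xbar = 60/5 = 12, ybar = 73/5 = 14.6
Sxy = sum((xi-xbar)(yi-ybar)) = -40
Sxx = sum((xi-xbar)^2) = 116
b = Sxy / Sxx = -10/29 ≈ -0.344828
a = 14.6 - (-0.344828) * 12 = 2717/145 ≈ 18.737931

18.7379


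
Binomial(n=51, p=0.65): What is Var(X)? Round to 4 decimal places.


Var = n*p*(1-p) = 51 * 0.65 * 0.35 = 11.6025

11.6025


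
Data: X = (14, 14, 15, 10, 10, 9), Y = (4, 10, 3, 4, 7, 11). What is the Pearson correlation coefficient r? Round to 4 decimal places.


r = sum((xi-xbar)(yi-ybar)) / sqrt(sum((xi-xbar)^2) * sum((yi-ybar)^2))
n = 6, xbar = 72/6 = 12, ybar = 39/6 = 6.5
Sxy = sum((xi-xbar)(yi-ybar)) = -18
Sxx = sum((xi-xbar)^2) = 34
Syy = sum((yi-ybar)^2) = 57.5
sqrt(Sxx*Syy) ≈ 44.215382
r = Sxy / sqrt(Sxx*Syy) = -18 / 44.215382 ≈ -0.407098

-0.4071


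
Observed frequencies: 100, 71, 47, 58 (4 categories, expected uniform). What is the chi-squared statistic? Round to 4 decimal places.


chi2 = sum((O-E)^2/E), E = total/4
total = 276, E = 276/4 = 69
(100 - 69)^2 / 69 = 961 / 69 = 961/69 ≈ 13.927536
(71 - 69)^2 / 69 = 4 / 69 = 4/69 ≈ 0.057971
(47 - 69)^2 / 69 = 484 / 69 = 484/69 ≈ 7.014493
(58 - 69)^2 / 69 = 121 / 69 = 121/69 ≈ 1.753623
chi2 = 1570/69 ≈ 22.753623

22.7536


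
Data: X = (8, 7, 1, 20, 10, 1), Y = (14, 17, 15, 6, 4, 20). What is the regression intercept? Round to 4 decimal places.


a = ybar - b*xbar, where b = sum((xi-xbar)(yi-ybar)) / sum((xi-xbar)^2)
n = 6, xbar = 47/6 ≈ 7.833333, ybar = 76/6 = 38/3 ≈ 12.666667
Sxy = sum((xi-xbar)(yi-ybar)) = -508/3 ≈ -169.333333
Sxx = sum((xi-xbar)^2) = 1481/6 ≈ 246.833333
b = Sxy / Sxx = -1016/1481 ≈ -0.686023
a = 12.666667 - (-0.686023) * 7.833333 = 26718/1481 ≈ 18.040513

18.0405


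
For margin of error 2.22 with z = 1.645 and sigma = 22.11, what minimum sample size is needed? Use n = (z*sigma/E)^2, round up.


z*sigma/E = 1.645 * 22.11 / 2.22 ≈ 16.383311
(z*sigma/E)^2 ≈ 268.412873
round up: n = 269

269


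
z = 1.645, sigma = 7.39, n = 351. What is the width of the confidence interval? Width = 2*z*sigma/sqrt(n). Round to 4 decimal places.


width = 2*z*sigma/sqrt(n)
2*z*sigma = 2 * 1.645 * 7.39 = 24.3131
sqrt(351) ≈ 18.734994
width = 24.3131 / 18.734994 ≈ 1.297737

1.2977


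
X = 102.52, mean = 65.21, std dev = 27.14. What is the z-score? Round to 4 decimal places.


z = (X - mu) / sigma
X - mu = 102.52 - 65.21 = 37.31
z = 37.31 / 27.14 = 3731/2714 ≈ 1.374724

1.3747


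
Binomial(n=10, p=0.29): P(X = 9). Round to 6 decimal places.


P = C(n,k) * p^k * (1-p)^(n-k)
C(10,9) = 10
p^k = 0.29^9 ≈ 0.00001450715
(1-p)^(n-k) = 0.71^1 = 0.71
P = 10 * 0.00001450715 * 0.71 ≈ 0.000103

0.000103


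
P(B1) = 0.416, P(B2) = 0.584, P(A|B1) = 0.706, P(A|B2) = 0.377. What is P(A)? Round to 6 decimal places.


P(A) = P(A|B1)*P(B1) + P(A|B2)*P(B2)
P(A|B1)*P(B1) = 0.706 * 0.416 = 0.293696
P(A|B2)*P(B2) = 0.377 * 0.584 = 0.220168
P(A) = 0.293696 + 0.220168 = 0.513864

0.513864


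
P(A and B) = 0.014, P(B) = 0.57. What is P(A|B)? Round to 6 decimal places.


P(A|B) = P(A and B) / P(B) = 0.014 / 0.57 = 7/285 ≈ 0.02456140

0.024561


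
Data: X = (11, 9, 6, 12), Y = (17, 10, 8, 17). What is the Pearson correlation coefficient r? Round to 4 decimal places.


r = sum((xi-xbar)(yi-ybar)) / sqrt(sum((xi-xbar)^2) * sum((yi-ybar)^2))
n = 4, xbar = 38/4 = 9.5, ybar = 52/4 = 13
Sxy = sum((xi-xbar)(yi-ybar)) = 35
Sxx = sum((xi-xbar)^2) = 21
Syy = sum((yi-ybar)^2) = 66
sqrt(Sxx*Syy) ≈ 37.229021
r = Sxy / sqrt(Sxx*Syy) = 35 / 37.229021 ≈ 0.940127

0.9401


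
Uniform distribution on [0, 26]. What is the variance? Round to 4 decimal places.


Var = (b-a)^2 / 12
(b-a)^2 = (26 - 0)^2 = 676
Var = 676/12 ≈ 56.333333

56.3333


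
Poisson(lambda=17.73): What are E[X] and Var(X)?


E[X] = Var(X) = lambda = 17.73

17.73, 17.73


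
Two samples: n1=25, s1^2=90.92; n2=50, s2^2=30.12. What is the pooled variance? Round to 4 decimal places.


sp^2 = ((n1-1)*s1^2 + (n2-1)*s2^2)/(n1+n2-2)
(n1-1)*s1^2 = 24 * 90.92 = 2182.08
(n2-1)*s2^2 = 49 * 30.12 = 1475.88
numerator = 2182.08 + 1475.88 = 3657.96
n1+n2-2 = 73
sp^2 = 3657.96 / 73 = 91449/1825 ≈ 50.109041

50.1090


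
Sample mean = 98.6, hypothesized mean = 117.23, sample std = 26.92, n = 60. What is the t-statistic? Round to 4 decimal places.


t = (xbar - mu0) / (s/sqrt(n))
xbar - mu0 = 98.6 - 117.23 = -18.63
sqrt(60) ≈ 7.74596669
s/sqrt(n) = 26.92 / 7.74596669 ≈ 3.47535706
t = -18.63 / 3.47535706 ≈ -5.360600

-5.3606


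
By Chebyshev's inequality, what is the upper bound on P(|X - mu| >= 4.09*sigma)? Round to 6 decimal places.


P <= 1/k^2
k^2 = 4.09^2 = 16.7281
1/k^2 = 1 / 16.7281 ≈ 0.05977965

0.059780


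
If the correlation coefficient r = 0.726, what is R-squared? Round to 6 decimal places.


R^2 = r^2 = (0.726)^2 = 0.527076

0.527076


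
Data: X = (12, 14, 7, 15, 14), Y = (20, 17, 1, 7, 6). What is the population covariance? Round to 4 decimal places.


Cov = (1/n)*sum((xi-xbar)(yi-ybar))
n = 5, xbar = 62/5 = 12.4, ybar = 51/5 = 10.2
sum((xi-xbar)(yi-ybar)) = 41.6
Cov = 41.6 / 5 = 8.32

8.3200


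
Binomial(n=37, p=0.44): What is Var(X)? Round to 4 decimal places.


Var = n*p*(1-p) = 37 * 0.44 * 0.56 = 9.1168

9.1168


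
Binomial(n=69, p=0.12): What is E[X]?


E[X] = n*p = 69 * 0.12 = 8.28

8.28


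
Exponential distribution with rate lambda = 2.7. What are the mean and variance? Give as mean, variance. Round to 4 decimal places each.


mean = 1/lam, var = 1/lam^2
mean = 1 / 2.7 = 10/27 ≈ 0.370370
lam^2 = 2.7^2 = 7.29
var = 1 / 7.29 = 100/729 ≈ 0.137174

0.3704, 0.1372


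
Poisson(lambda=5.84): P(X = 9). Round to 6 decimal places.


P = e^(-lam) * lam^k / k!
e^(-5.84) ≈ 0.002908843
lam^k = 5.84^9 ≈ 7901610.611739
k! = 9! = 362880
P = 0.002908843 * 7901610.611739 / 362880 ≈ 0.063339

0.063339


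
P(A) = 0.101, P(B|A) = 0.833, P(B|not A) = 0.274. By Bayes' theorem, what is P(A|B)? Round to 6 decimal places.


P(A|B) = P(B|A)*P(A) / P(B), P(B) = P(B|A)*P(A) + P(B|not A)*P(not A)
P(B|A)*P(A) = 0.833 * 0.101 = 0.084133
P(B|not A)*P(not A) = 0.274 * 0.899 = 0.246326
P(B) = 0.084133 + 0.246326 = 0.330459
P(A|B) = 0.084133 / 0.330459 ≈ 0.25459437

0.254594


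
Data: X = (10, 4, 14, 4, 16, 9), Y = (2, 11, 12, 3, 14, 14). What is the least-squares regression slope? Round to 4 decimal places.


b = sum((xi-xbar)(yi-ybar)) / sum((xi-xbar)^2)
n = 6, xbar = 57/6 = 9.5, ybar = 56/6 = 28/3 ≈ 9.333333
Sxy = sum((xi-xbar)(yi-ybar)) = 62
Sxx = sum((xi-xbar)^2) = 123.5
b = Sxy / Sxx = 124/247 ≈ 0.502024

0.5020


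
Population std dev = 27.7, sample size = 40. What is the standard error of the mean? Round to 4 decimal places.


SE = sigma / sqrt(n)
sqrt(40) ≈ 6.324555
SE = 27.7 / 6.324555 ≈ 4.379755

4.3798


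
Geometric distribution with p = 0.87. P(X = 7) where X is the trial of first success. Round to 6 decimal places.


P = (1-p)^(k-1) * p
(1-p)^(k-1) = 0.13^6 = 0.000004826809
P = 0.000004826809 * 0.87 ≈ 0.000004199324

0.000004


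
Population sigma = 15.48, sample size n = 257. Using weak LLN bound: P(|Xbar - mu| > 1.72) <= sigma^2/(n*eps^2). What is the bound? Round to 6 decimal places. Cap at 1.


bound = min(1, sigma^2/(n*eps^2))
sigma^2 = 15.48^2 = 239.6304
n*eps^2 = 257 * 1.72^2 = 257 * 2.9584 = 760.3088
sigma^2/(n*eps^2) = 239.6304 / 760.3088 = 81/257 ≈ 0.31517510

0.315175


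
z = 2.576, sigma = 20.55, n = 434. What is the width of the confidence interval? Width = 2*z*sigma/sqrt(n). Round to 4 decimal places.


width = 2*z*sigma/sqrt(n)
2*z*sigma = 2 * 2.576 * 20.55 = 105.8736
sqrt(434) ≈ 20.832667
width = 105.8736 / 20.832667 ≈ 5.082095

5.0821


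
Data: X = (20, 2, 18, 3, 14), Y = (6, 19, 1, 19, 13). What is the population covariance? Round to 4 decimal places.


Cov = (1/n)*sum((xi-xbar)(yi-ybar))
n = 5, xbar = 57/5 = 11.4, ybar = 58/5 = 11.6
sum((xi-xbar)(yi-ybar)) = -246.2
Cov = -246.2 / 5 = -49.24

-49.2400


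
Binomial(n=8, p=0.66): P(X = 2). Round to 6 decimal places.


P = C(n,k) * p^k * (1-p)^(n-k)
C(8,2) = 28
p^k = 0.66^2 = 0.4356
(1-p)^(n-k) = 0.34^6 ≈ 0.001544804
P = 28 * 0.4356 * 0.001544804 ≈ 0.018842

0.018842


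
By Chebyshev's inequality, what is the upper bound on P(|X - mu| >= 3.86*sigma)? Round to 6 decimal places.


P <= 1/k^2
k^2 = 3.86^2 = 14.8996
1/k^2 = 1 / 14.8996 ≈ 0.06711590

0.067116


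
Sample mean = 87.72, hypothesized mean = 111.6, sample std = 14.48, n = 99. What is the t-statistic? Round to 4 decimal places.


t = (xbar - mu0) / (s/sqrt(n))
xbar - mu0 = 87.72 - 111.6 = -23.88
sqrt(99) ≈ 9.94987437
s/sqrt(n) = 14.48 / 9.94987437 ≈ 1.45529476
t = -23.88 / 1.45529476 ≈ -16.409047

-16.4090


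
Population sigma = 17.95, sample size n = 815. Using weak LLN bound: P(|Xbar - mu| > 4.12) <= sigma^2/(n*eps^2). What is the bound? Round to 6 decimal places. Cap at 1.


bound = min(1, sigma^2/(n*eps^2))
sigma^2 = 17.95^2 = 322.2025
n*eps^2 = 815 * 4.12^2 = 815 * 16.9744 = 13834.136
sigma^2/(n*eps^2) = 322.2025 / 13834.136 ≈ 0.02329040

0.023290


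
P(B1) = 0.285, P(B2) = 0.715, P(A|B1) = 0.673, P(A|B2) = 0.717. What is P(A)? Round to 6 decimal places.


P(A) = P(A|B1)*P(B1) + P(A|B2)*P(B2)
P(A|B1)*P(B1) = 0.673 * 0.285 = 0.191805
P(A|B2)*P(B2) = 0.717 * 0.715 = 0.512655
P(A) = 0.191805 + 0.512655 = 0.70446

0.704460


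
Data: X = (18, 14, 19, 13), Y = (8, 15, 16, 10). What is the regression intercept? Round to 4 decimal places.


a = ybar - b*xbar, where b = sum((xi-xbar)(yi-ybar)) / sum((xi-xbar)^2)
n = 4, xbar = 64/4 = 16, ybar = 49/4 = 12.25
Sxy = sum((xi-xbar)(yi-ybar)) = 4
Sxx = sum((xi-xbar)^2) = 26
b = Sxy / Sxx = 2/13 ≈ 0.153846
a = 12.25 - 0.153846 * 16 = 509/52 ≈ 9.788462

9.7885


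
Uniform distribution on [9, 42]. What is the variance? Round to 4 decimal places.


Var = (b-a)^2 / 12
(b-a)^2 = (42 - 9)^2 = 1089
Var = 1089/12 = 90.75

90.7500


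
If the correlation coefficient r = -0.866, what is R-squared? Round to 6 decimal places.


R^2 = r^2 = (-0.866)^2 = 0.749956

0.749956


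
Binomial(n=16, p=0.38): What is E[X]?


E[X] = n*p = 16 * 0.38 = 6.08

6.08


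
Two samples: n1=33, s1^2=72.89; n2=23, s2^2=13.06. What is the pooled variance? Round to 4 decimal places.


sp^2 = ((n1-1)*s1^2 + (n2-1)*s2^2)/(n1+n2-2)
(n1-1)*s1^2 = 32 * 72.89 = 2332.48
(n2-1)*s2^2 = 22 * 13.06 = 287.32
numerator = 2332.48 + 287.32 = 2619.8
n1+n2-2 = 54
sp^2 = 2619.8 / 54 = 13099/270 ≈ 48.514815

48.5148


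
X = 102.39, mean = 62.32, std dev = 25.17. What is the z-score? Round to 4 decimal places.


z = (X - mu) / sigma
X - mu = 102.39 - 62.32 = 40.07
z = 40.07 / 25.17 = 4007/2517 ≈ 1.591975

1.5920


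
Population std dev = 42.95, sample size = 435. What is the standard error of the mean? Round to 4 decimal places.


SE = sigma / sqrt(n)
sqrt(435) ≈ 20.856654
SE = 42.95 / 20.856654 ≈ 2.059295

2.0593


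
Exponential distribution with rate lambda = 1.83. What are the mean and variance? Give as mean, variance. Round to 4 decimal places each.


mean = 1/lam, var = 1/lam^2
mean = 1 / 1.83 = 100/183 ≈ 0.546448
lam^2 = 1.83^2 = 3.3489
var = 1 / 3.3489 ≈ 0.298606

0.5464, 0.2986


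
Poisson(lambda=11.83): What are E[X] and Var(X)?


E[X] = Var(X) = lambda = 11.83

11.83, 11.83


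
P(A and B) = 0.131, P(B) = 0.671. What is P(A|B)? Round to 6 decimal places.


P(A|B) = P(A and B) / P(B) = 0.131 / 0.671 = 131/671 ≈ 0.19523100

0.195231


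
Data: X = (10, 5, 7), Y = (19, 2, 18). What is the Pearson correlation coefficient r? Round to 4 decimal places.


r = sum((xi-xbar)(yi-ybar)) / sqrt(sum((xi-xbar)^2) * sum((yi-ybar)^2))
n = 3, xbar = 22/3 ≈ 7.333333, ybar = 39/3 = 13
Sxy = sum((xi-xbar)(yi-ybar)) = 40
Sxx = sum((xi-xbar)^2) = 38/3 ≈ 12.666667
Syy = sum((yi-ybar)^2) = 182
sqrt(Sxx*Syy) ≈ 48.013887
r = Sxy / sqrt(Sxx*Syy) = 40 / 48.013887 ≈ 0.833092

0.8331


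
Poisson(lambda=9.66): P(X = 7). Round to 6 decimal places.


P = e^(-lam) * lam^k / k!
e^(-9.66) ≈ 0.00006378452
lam^k = 9.66^7 ≈ 7849461.883772
k! = 7! = 5040
P = 0.00006378452 * 7849461.883772 / 5040 ≈ 0.099340

0.099340


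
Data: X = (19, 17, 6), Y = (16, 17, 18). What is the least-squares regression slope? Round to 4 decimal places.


b = sum((xi-xbar)(yi-ybar)) / sum((xi-xbar)^2)
n = 3, xbar = 42/3 = 14, ybar = 51/3 = 17
Sxy = sum((xi-xbar)(yi-ybar)) = -13
Sxx = sum((xi-xbar)^2) = 98
b = Sxy / Sxx = -13/98 ≈ -0.132653

-0.1327


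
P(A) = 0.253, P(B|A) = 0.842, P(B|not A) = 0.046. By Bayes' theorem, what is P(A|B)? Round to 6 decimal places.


P(A|B) = P(B|A)*P(A) / P(B), P(B) = P(B|A)*P(A) + P(B|not A)*P(not A)
P(B|A)*P(A) = 0.842 * 0.253 = 0.213026
P(B|not A)*P(not A) = 0.046 * 0.747 = 0.034362
P(B) = 0.213026 + 0.034362 = 0.247388
P(A|B) = 0.213026 / 0.247388 = 4631/5378 ≈ 0.86110078

0.861101


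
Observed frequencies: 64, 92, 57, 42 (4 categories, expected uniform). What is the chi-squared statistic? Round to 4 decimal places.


chi2 = sum((O-E)^2/E), E = total/4
total = 255, E = 255/4 = 63.75
(64 - 63.75)^2 / 63.75 = 0.0625 / 63.75 = 1/1020 ≈ 0.000980
(92 - 63.75)^2 / 63.75 = 798.0625 / 63.75 = 12769/1020 ≈ 12.518627
(57 - 63.75)^2 / 63.75 = 45.5625 / 63.75 = 243/340 ≈ 0.714706
(42 - 63.75)^2 / 63.75 = 473.0625 / 63.75 = 2523/340 ≈ 7.420588
chi2 = 5267/255 ≈ 20.654902

20.6549


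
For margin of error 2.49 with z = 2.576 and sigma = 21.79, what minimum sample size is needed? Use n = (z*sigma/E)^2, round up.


z*sigma/E = 2.576 * 21.79 / 2.49 ≈ 22.542586
(z*sigma/E)^2 ≈ 508.168199
round up: n = 509

509


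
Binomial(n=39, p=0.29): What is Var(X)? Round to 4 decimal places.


Var = n*p*(1-p) = 39 * 0.29 * 0.71 = 8.0301

8.0301


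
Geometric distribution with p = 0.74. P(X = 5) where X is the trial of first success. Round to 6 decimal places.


P = (1-p)^(k-1) * p
(1-p)^(k-1) = 0.26^4 = 0.00456976
P = 0.00456976 * 0.74 ≈ 0.003381622

0.003382


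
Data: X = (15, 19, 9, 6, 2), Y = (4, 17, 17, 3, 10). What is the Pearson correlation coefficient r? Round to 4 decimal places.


r = sum((xi-xbar)(yi-ybar)) / sqrt(sum((xi-xbar)^2) * sum((yi-ybar)^2))
n = 5, xbar = 51/5 = 10.2, ybar = 51/5 = 10.2
Sxy = sum((xi-xbar)(yi-ybar)) = 53.8
Sxx = sum((xi-xbar)^2) = 186.8
Syy = sum((yi-ybar)^2) = 182.8
sqrt(Sxx*Syy) ≈ 184.789177
r = Sxy / sqrt(Sxx*Syy) = 53.8 / 184.789177 ≈ 0.291143

0.2911


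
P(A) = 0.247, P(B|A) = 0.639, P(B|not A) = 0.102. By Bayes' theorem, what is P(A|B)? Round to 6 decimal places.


P(A|B) = P(B|A)*P(A) / P(B), P(B) = P(B|A)*P(A) + P(B|not A)*P(not A)
P(B|A)*P(A) = 0.639 * 0.247 = 0.157833
P(B|not A)*P(not A) = 0.102 * 0.753 = 0.076806
P(B) = 0.157833 + 0.076806 = 0.234639
P(A|B) = 0.157833 / 0.234639 ≈ 0.67266311

0.672663


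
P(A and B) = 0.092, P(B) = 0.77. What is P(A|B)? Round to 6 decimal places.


P(A|B) = P(A and B) / P(B) = 0.092 / 0.77 = 46/385 ≈ 0.11948052

0.119481


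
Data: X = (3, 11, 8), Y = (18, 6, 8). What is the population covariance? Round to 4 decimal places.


Cov = (1/n)*sum((xi-xbar)(yi-ybar))
n = 3, xbar = 22/3 ≈ 7.333333, ybar = 32/3 ≈ 10.666667
sum((xi-xbar)(yi-ybar)) = -152/3 ≈ -50.666667
Cov = -50.666667 / 3 = -152/9 ≈ -16.888889

-16.8889


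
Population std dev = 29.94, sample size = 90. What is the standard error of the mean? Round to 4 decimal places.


SE = sigma / sqrt(n)
sqrt(90) ≈ 9.486833
SE = 29.94 / 9.486833 ≈ 3.155953

3.1560


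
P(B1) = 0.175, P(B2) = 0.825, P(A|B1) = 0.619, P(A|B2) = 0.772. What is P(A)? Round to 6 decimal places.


P(A) = P(A|B1)*P(B1) + P(A|B2)*P(B2)
P(A|B1)*P(B1) = 0.619 * 0.175 = 0.108325
P(A|B2)*P(B2) = 0.772 * 0.825 = 0.6369
P(A) = 0.108325 + 0.6369 = 0.745225

0.745225


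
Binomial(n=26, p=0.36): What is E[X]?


E[X] = n*p = 26 * 0.36 = 9.36

9.36


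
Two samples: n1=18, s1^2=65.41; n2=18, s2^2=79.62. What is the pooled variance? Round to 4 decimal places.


sp^2 = ((n1-1)*s1^2 + (n2-1)*s2^2)/(n1+n2-2)
(n1-1)*s1^2 = 17 * 65.41 = 1111.97
(n2-1)*s2^2 = 17 * 79.62 = 1353.54
numerator = 1111.97 + 1353.54 = 2465.51
n1+n2-2 = 34
sp^2 = 2465.51 / 34 = 72.515

72.5150


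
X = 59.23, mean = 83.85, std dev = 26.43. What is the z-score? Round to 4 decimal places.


z = (X - mu) / sigma
X - mu = 59.23 - 83.85 = -24.62
z = -24.62 / 26.43 = -2462/2643 ≈ -0.931517

-0.9315


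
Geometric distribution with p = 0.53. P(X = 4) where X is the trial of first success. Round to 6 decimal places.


P = (1-p)^(k-1) * p
(1-p)^(k-1) = 0.47^3 = 0.103823
P = 0.103823 * 0.53 = 0.05502619

0.055026


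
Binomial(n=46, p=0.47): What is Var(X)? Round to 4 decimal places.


Var = n*p*(1-p) = 46 * 0.47 * 0.53 = 11.4586

11.4586


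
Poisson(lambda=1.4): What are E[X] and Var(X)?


E[X] = Var(X) = lambda = 1.4

1.4, 1.4


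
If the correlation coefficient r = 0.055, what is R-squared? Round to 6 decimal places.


R^2 = r^2 = (0.055)^2 = 0.003025

0.003025


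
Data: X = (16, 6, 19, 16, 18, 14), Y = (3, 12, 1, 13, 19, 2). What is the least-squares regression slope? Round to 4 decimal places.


b = sum((xi-xbar)(yi-ybar)) / sum((xi-xbar)^2)
n = 6, xbar = 89/6 ≈ 14.833333, ybar = 50/6 = 25/3 ≈ 8.333333
Sxy = sum((xi-xbar)(yi-ybar)) = -74/3 ≈ -24.666667
Sxx = sum((xi-xbar)^2) = 653/6 ≈ 108.833333
b = Sxy / Sxx = -148/653 ≈ -0.226646

-0.2266


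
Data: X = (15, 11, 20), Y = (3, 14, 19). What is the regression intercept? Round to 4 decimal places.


a = ybar - b*xbar, where b = sum((xi-xbar)(yi-ybar)) / sum((xi-xbar)^2)
n = 3, xbar = 46/3 ≈ 15.333333, ybar = 36/3 = 12
Sxy = sum((xi-xbar)(yi-ybar)) = 27
Sxx = sum((xi-xbar)^2) = 122/3 ≈ 40.666667
b = Sxy / Sxx = 81/122 ≈ 0.663934
a = 12 - 0.663934 * 15.333333 = 111/61 ≈ 1.819672

1.8197


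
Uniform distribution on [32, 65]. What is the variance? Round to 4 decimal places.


Var = (b-a)^2 / 12
(b-a)^2 = (65 - 32)^2 = 1089
Var = 1089/12 = 90.75

90.7500


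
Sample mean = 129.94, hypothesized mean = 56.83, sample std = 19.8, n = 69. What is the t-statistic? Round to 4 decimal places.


t = (xbar - mu0) / (s/sqrt(n))
xbar - mu0 = 129.94 - 56.83 = 73.11
sqrt(69) ≈ 8.30662386
s/sqrt(n) = 19.8 / 8.30662386 ≈ 2.38363989
t = 73.11 / 2.38363989 ≈ 30.671579

30.6716


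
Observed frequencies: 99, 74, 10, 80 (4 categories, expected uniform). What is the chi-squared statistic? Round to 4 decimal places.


chi2 = sum((O-E)^2/E), E = total/4
total = 263, E = 263/4 = 65.75
(99 - 65.75)^2 / 65.75 = 1105.5625 / 65.75 = 17689/1052 ≈ 16.814639
(74 - 65.75)^2 / 65.75 = 68.0625 / 65.75 = 1089/1052 ≈ 1.035171
(10 - 65.75)^2 / 65.75 = 3108.0625 / 65.75 = 49729/1052 ≈ 47.270913
(80 - 65.75)^2 / 65.75 = 203.0625 / 65.75 = 3249/1052 ≈ 3.088403
chi2 = 17939/263 ≈ 68.209125

68.2091


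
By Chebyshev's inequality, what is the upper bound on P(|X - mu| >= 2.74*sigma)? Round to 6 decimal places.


P <= 1/k^2
k^2 = 2.74^2 = 7.5076
1/k^2 = 1 / 7.5076 ≈ 0.13319836

0.133198


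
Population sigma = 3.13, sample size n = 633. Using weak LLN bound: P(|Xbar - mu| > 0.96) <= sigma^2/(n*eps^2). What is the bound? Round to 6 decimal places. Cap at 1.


bound = min(1, sigma^2/(n*eps^2))
sigma^2 = 3.13^2 = 9.7969
n*eps^2 = 633 * 0.96^2 = 633 * 0.9216 = 583.3728
sigma^2/(n*eps^2) = 9.7969 / 583.3728 ≈ 0.01679355

0.016794


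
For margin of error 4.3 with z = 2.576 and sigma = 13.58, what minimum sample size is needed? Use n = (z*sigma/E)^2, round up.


z*sigma/E = 2.576 * 13.58 / 4.3 ≈ 8.135367
(z*sigma/E)^2 ≈ 66.184203
round up: n = 67

67


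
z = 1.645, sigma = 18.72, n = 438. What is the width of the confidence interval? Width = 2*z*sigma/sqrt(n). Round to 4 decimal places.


width = 2*z*sigma/sqrt(n)
2*z*sigma = 2 * 1.645 * 18.72 = 61.5888
sqrt(438) ≈ 20.928450
width = 61.5888 / 20.928450 ≈ 2.942827

2.9428


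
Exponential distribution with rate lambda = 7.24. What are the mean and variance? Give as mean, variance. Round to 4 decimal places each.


mean = 1/lam, var = 1/lam^2
mean = 1 / 7.24 = 25/181 ≈ 0.138122
lam^2 = 7.24^2 = 52.4176
var = 1 / 52.4176 ≈ 0.019078

0.1381, 0.0191


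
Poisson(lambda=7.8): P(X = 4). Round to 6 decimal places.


P = e^(-lam) * lam^k / k!
e^(-7.8) ≈ 0.0004097350
lam^k = 7.8^4 = 3701.5056
k! = 4! = 24
P = 0.0004097350 * 3701.5056 / 24 ≈ 0.063193

0.063193


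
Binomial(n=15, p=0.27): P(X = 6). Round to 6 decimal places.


P = C(n,k) * p^k * (1-p)^(n-k)
C(15,6) = 5005
p^k = 0.27^6 ≈ 0.0003874205
(1-p)^(n-k) = 0.73^9 ≈ 0.05887159
P = 5005 * 0.0003874205 * 0.05887159 ≈ 0.114154

0.114154


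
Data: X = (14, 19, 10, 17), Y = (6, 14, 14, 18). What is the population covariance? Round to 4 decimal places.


Cov = (1/n)*sum((xi-xbar)(yi-ybar))
n = 4, xbar = 60/4 = 15, ybar = 52/4 = 13
sum((xi-xbar)(yi-ybar)) = 16
Cov = 16 / 4 = 4

4.0000


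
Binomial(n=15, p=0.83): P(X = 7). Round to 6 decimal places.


P = C(n,k) * p^k * (1-p)^(n-k)
C(15,7) = 6435
p^k = 0.83^7 ≈ 0.2713605
(1-p)^(n-k) = 0.17^8 ≈ 0.0000006975757
P = 6435 * 0.2713605 * 0.0000006975757 ≈ 0.001218

0.001218


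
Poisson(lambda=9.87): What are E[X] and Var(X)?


E[X] = Var(X) = lambda = 9.87

9.87, 9.87


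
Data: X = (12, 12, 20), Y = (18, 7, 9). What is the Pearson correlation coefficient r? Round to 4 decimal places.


r = sum((xi-xbar)(yi-ybar)) / sqrt(sum((xi-xbar)^2) * sum((yi-ybar)^2))
n = 3, xbar = 44/3 ≈ 14.666667, ybar = 34/3 ≈ 11.333333
Sxy = sum((xi-xbar)(yi-ybar)) = -56/3 ≈ -18.666667
Sxx = sum((xi-xbar)^2) = 128/3 ≈ 42.666667
Syy = sum((yi-ybar)^2) = 206/3 ≈ 68.666667
sqrt(Sxx*Syy) ≈ 54.127422
r = Sxy / sqrt(Sxx*Syy) = -18.666667 / 54.127422 ≈ -0.344865

-0.3449


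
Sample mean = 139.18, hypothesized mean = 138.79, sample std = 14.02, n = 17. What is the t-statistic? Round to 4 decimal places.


t = (xbar - mu0) / (s/sqrt(n))
xbar - mu0 = 139.18 - 138.79 = 0.39
sqrt(17) ≈ 4.12310563
s/sqrt(n) = 14.02 / 4.12310563 ≈ 3.40034946
t = 0.39 / 3.40034946 ≈ 0.114694

0.1147


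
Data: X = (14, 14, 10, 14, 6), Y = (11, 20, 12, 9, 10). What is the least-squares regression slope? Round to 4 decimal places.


b = sum((xi-xbar)(yi-ybar)) / sum((xi-xbar)^2)
n = 5, xbar = 58/5 = 11.6, ybar = 62/5 = 12.4
Sxy = sum((xi-xbar)(yi-ybar)) = 20.8
Sxx = sum((xi-xbar)^2) = 51.2
b = Sxy / Sxx = 0.40625

0.4063


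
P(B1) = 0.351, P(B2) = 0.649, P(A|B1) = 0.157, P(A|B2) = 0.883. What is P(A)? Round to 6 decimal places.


P(A) = P(A|B1)*P(B1) + P(A|B2)*P(B2)
P(A|B1)*P(B1) = 0.157 * 0.351 = 0.055107
P(A|B2)*P(B2) = 0.883 * 0.649 = 0.573067
P(A) = 0.055107 + 0.573067 = 0.628174

0.628174


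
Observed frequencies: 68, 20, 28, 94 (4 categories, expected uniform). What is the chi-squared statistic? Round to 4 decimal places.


chi2 = sum((O-E)^2/E), E = total/4
total = 210, E = 210/4 = 52.5
(68 - 52.5)^2 / 52.5 = 240.25 / 52.5 = 961/210 ≈ 4.576190
(20 - 52.5)^2 / 52.5 = 1056.25 / 52.5 = 845/42 ≈ 20.119048
(28 - 52.5)^2 / 52.5 = 600.25 / 52.5 = 343/30 ≈ 11.433333
(94 - 52.5)^2 / 52.5 = 1722.25 / 52.5 = 6889/210 ≈ 32.804762
chi2 = 1034/15 ≈ 68.933333

68.9333


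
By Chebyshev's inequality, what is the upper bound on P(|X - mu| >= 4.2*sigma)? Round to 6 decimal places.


P <= 1/k^2
k^2 = 4.2^2 = 17.64
1/k^2 = 1 / 17.64 = 25/441 ≈ 0.05668934

0.056689


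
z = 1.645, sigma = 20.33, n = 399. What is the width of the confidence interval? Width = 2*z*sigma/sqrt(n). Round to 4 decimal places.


width = 2*z*sigma/sqrt(n)
2*z*sigma = 2 * 1.645 * 20.33 = 66.8857
sqrt(399) ≈ 19.974984
width = 66.8857 / 19.974984 ≈ 3.348473

3.3485


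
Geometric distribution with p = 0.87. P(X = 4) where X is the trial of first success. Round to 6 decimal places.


P = (1-p)^(k-1) * p
(1-p)^(k-1) = 0.13^3 = 0.002197
P = 0.002197 * 0.87 = 0.00191139

0.001911


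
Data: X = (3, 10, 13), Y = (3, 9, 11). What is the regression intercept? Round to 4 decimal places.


a = ybar - b*xbar, where b = sum((xi-xbar)(yi-ybar)) / sum((xi-xbar)^2)
n = 3, xbar = 26/3 ≈ 8.666667, ybar = 23/3 ≈ 7.666667
Sxy = sum((xi-xbar)(yi-ybar)) = 128/3 ≈ 42.666667
Sxx = sum((xi-xbar)^2) = 158/3 ≈ 52.666667
b = Sxy / Sxx = 64/79 ≈ 0.810127
a = 7.666667 - 0.810127 * 8.666667 = 51/79 ≈ 0.645570

0.6456


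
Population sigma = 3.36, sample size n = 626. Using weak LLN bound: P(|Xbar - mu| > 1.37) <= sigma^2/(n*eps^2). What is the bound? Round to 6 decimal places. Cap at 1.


bound = min(1, sigma^2/(n*eps^2))
sigma^2 = 3.36^2 = 11.2896
n*eps^2 = 626 * 1.37^2 = 626 * 1.8769 = 1174.9394
sigma^2/(n*eps^2) = 11.2896 / 1174.9394 ≈ 0.00960867

0.009609


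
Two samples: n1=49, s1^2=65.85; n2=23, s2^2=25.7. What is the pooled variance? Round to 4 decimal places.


sp^2 = ((n1-1)*s1^2 + (n2-1)*s2^2)/(n1+n2-2)
(n1-1)*s1^2 = 48 * 65.85 = 3160.8
(n2-1)*s2^2 = 22 * 25.7 = 565.4
numerator = 3160.8 + 565.4 = 3726.2
n1+n2-2 = 70
sp^2 = 3726.2 / 70 = 18631/350 ≈ 53.231429

53.2314


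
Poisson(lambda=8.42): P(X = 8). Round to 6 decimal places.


P = e^(-lam) * lam^k / k!
e^(-8.42) ≈ 0.0002204147
lam^k = 8.42^8 ≈ 25263686.995034
k! = 8! = 40320
P = 0.0002204147 * 25263686.995034 / 40320 ≈ 0.138107

0.138107


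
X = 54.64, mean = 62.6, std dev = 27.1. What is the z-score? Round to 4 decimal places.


z = (X - mu) / sigma
X - mu = 54.64 - 62.6 = -7.96
z = -7.96 / 27.1 = -398/1355 ≈ -0.293727

-0.2937


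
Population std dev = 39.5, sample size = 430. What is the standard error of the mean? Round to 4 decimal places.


SE = sigma / sqrt(n)
sqrt(430) ≈ 20.736441
SE = 39.5 / 20.736441 ≈ 1.904859

1.9049


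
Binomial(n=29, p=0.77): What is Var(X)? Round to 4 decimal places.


Var = n*p*(1-p) = 29 * 0.77 * 0.23 = 5.1359

5.1359


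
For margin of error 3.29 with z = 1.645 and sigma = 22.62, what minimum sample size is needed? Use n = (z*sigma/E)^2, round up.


z*sigma/E = 1.645 * 22.62 / 3.29 = 11.31
(z*sigma/E)^2 = 127.9161
round up: n = 128

128


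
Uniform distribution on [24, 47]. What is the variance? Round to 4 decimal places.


Var = (b-a)^2 / 12
(b-a)^2 = (47 - 24)^2 = 529
Var = 529/12 ≈ 44.083333

44.0833


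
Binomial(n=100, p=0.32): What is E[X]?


E[X] = n*p = 100 * 0.32 = 32

32


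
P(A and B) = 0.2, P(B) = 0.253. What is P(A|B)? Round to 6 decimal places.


P(A|B) = P(A and B) / P(B) = 0.2 / 0.253 = 200/253 ≈ 0.79051383

0.790514


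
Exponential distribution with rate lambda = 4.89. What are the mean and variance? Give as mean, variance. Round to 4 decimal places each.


mean = 1/lam, var = 1/lam^2
mean = 1 / 4.89 = 100/489 ≈ 0.204499
lam^2 = 4.89^2 = 23.9121
var = 1 / 23.9121 ≈ 0.041820

0.2045, 0.0418


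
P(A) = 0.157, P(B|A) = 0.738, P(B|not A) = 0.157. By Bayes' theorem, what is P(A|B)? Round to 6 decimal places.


P(A|B) = P(B|A)*P(A) / P(B), P(B) = P(B|A)*P(A) + P(B|not A)*P(not A)
P(B|A)*P(A) = 0.738 * 0.157 = 0.115866
P(B|not A)*P(not A) = 0.157 * 0.843 = 0.132351
P(B) = 0.115866 + 0.132351 = 0.248217
P(A|B) = 0.115866 / 0.248217 = 246/527 ≈ 0.46679317

0.466793


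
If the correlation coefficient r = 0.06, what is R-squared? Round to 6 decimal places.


R^2 = r^2 = (0.06)^2 = 0.0036

0.003600


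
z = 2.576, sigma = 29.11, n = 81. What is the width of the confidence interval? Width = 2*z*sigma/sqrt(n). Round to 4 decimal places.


width = 2*z*sigma/sqrt(n)
2*z*sigma = 2 * 2.576 * 29.11 = 149.97472
sqrt(81) = 9
width = 149.97472 / 9 ≈ 16.663858

16.6639


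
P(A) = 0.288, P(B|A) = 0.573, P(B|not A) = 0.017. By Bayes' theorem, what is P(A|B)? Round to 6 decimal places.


P(A|B) = P(B|A)*P(A) / P(B), P(B) = P(B|A)*P(A) + P(B|not A)*P(not A)
P(B|A)*P(A) = 0.573 * 0.288 = 0.165024
P(B|not A)*P(not A) = 0.017 * 0.712 = 0.012104
P(B) = 0.165024 + 0.012104 = 0.177128
P(A|B) = 0.165024 / 0.177128 ≈ 0.93166524

0.931665


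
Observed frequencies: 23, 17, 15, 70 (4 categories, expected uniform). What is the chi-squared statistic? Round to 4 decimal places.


chi2 = sum((O-E)^2/E), E = total/4
total = 125, E = 125/4 = 31.25
(23 - 31.25)^2 / 31.25 = 68.0625 / 31.25 = 2.178
(17 - 31.25)^2 / 31.25 = 203.0625 / 31.25 = 6.498
(15 - 31.25)^2 / 31.25 = 264.0625 / 31.25 = 8.45
(70 - 31.25)^2 / 31.25 = 1501.5625 / 31.25 = 48.05
chi2 = 65.176

65.1760


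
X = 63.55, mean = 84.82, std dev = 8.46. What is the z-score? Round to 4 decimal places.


z = (X - mu) / sigma
X - mu = 63.55 - 84.82 = -21.27
z = -21.27 / 8.46 = -709/282 ≈ -2.514184

-2.5142


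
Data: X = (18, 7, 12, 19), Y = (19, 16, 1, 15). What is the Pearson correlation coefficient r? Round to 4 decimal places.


r = sum((xi-xbar)(yi-ybar)) / sqrt(sum((xi-xbar)^2) * sum((yi-ybar)^2))
n = 4, xbar = 56/4 = 14, ybar = 51/4 = 12.75
Sxy = sum((xi-xbar)(yi-ybar)) = 37
Sxx = sum((xi-xbar)^2) = 94
Syy = sum((yi-ybar)^2) = 192.75
sqrt(Sxx*Syy) ≈ 134.604978
r = Sxy / sqrt(Sxx*Syy) = 37 / 134.604978 ≈ 0.274878

0.2749


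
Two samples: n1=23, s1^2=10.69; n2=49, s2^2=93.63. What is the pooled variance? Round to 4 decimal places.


sp^2 = ((n1-1)*s1^2 + (n2-1)*s2^2)/(n1+n2-2)
(n1-1)*s1^2 = 22 * 10.69 = 235.18
(n2-1)*s2^2 = 48 * 93.63 = 4494.24
numerator = 235.18 + 4494.24 = 4729.42
n1+n2-2 = 70
sp^2 = 4729.42 / 70 = 236471/3500 ≈ 67.563143

67.5631


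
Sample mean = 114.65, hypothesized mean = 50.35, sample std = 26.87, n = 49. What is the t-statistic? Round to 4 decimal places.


t = (xbar - mu0) / (s/sqrt(n))
xbar - mu0 = 114.65 - 50.35 = 64.3
sqrt(49) = 7
s/sqrt(n) = 26.87 / 7 = 2687/700 ≈ 3.83857143
t = 64.3 / 3.83857143 = 45010/2687 ≈ 16.751023

16.7510


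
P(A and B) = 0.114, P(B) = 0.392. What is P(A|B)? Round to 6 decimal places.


P(A|B) = P(A and B) / P(B) = 0.114 / 0.392 = 57/196 ≈ 0.29081633

0.290816


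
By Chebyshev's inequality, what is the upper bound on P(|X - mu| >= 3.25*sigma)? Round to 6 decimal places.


P <= 1/k^2
k^2 = 3.25^2 = 10.5625
1/k^2 = 1 / 10.5625 = 16/169 ≈ 0.09467456

0.094675


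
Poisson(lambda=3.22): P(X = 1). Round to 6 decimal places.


P = e^(-lam) * lam^k / k!
e^(-3.22) ≈ 0.03995506
lam^k = 3.22^1 = 3.22
k! = 1! = 1
P = 0.03995506 * 3.22 / 1 ≈ 0.128655

0.128655


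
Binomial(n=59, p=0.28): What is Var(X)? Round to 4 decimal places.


Var = n*p*(1-p) = 59 * 0.28 * 0.72 = 11.8944

11.8944


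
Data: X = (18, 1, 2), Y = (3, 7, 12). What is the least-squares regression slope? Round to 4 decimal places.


b = sum((xi-xbar)(yi-ybar)) / sum((xi-xbar)^2)
n = 3, xbar = 21/3 = 7, ybar = 22/3 ≈ 7.333333
Sxy = sum((xi-xbar)(yi-ybar)) = -69
Sxx = sum((xi-xbar)^2) = 182
b = Sxy / Sxx = -69/182 ≈ -0.379121

-0.3791


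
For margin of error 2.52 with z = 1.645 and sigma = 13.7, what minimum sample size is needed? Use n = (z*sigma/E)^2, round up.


z*sigma/E = 1.645 * 13.7 / 2.52 = 6439/720 ≈ 8.943056
(z*sigma/E)^2 ≈ 79.978243
round up: n = 80

80


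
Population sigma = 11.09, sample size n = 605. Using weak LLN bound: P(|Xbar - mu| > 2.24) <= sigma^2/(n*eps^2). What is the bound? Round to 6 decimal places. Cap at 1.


bound = min(1, sigma^2/(n*eps^2))
sigma^2 = 11.09^2 = 122.9881
n*eps^2 = 605 * 2.24^2 = 605 * 5.0176 = 3035.648
sigma^2/(n*eps^2) = 122.9881 / 3035.648 ≈ 0.04051461

0.040515


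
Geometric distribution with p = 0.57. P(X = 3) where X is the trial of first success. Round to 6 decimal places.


P = (1-p)^(k-1) * p
(1-p)^(k-1) = 0.43^2 = 0.1849
P = 0.1849 * 0.57 = 0.105393

0.105393


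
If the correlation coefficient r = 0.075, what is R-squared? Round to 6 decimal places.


R^2 = r^2 = (0.075)^2 = 0.005625

0.005625


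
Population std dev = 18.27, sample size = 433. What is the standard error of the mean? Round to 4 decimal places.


SE = sigma / sqrt(n)
sqrt(433) ≈ 20.808652
SE = 18.27 / 20.808652 ≈ 0.878000

0.8780


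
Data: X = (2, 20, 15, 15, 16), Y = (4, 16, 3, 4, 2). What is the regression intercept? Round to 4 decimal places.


a = ybar - b*xbar, where b = sum((xi-xbar)(yi-ybar)) / sum((xi-xbar)^2)
n = 5, xbar = 68/5 = 13.6, ybar = 29/5 = 5.8
Sxy = sum((xi-xbar)(yi-ybar)) = 70.6
Sxx = sum((xi-xbar)^2) = 185.2
b = Sxy / Sxx = 353/926 ≈ 0.381210
a = 5.8 - 0.381210 * 13.6 = 285/463 ≈ 0.615551

0.6156


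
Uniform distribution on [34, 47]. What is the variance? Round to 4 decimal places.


Var = (b-a)^2 / 12
(b-a)^2 = (47 - 34)^2 = 169
Var = 169/12 ≈ 14.083333

14.0833


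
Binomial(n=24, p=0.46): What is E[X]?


E[X] = n*p = 24 * 0.46 = 11.04

11.04


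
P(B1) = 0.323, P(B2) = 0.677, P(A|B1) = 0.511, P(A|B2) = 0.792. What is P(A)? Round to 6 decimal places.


P(A) = P(A|B1)*P(B1) + P(A|B2)*P(B2)
P(A|B1)*P(B1) = 0.511 * 0.323 = 0.165053
P(A|B2)*P(B2) = 0.792 * 0.677 = 0.536184
P(A) = 0.165053 + 0.536184 = 0.701237

0.701237


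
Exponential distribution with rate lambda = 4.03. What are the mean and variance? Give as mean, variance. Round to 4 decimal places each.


mean = 1/lam, var = 1/lam^2
mean = 1 / 4.03 = 100/403 ≈ 0.248139
lam^2 = 4.03^2 = 16.2409
var = 1 / 16.2409 ≈ 0.061573

0.2481, 0.0616


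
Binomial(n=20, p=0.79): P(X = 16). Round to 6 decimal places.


P = C(n,k) * p^k * (1-p)^(n-k)
C(20,16) = 4845
p^k = 0.79^16 ≈ 0.02301619
(1-p)^(n-k) = 0.21^4 = 0.00194481
P = 4845 * 0.02301619 * 0.00194481 ≈ 0.216872

0.216872


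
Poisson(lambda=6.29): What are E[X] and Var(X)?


E[X] = Var(X) = lambda = 6.29

6.29, 6.29


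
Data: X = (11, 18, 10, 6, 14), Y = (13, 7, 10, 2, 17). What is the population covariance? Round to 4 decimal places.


Cov = (1/n)*sum((xi-xbar)(yi-ybar))
n = 5, xbar = 59/5 = 11.8, ybar = 49/5 = 9.8
sum((xi-xbar)(yi-ybar)) = 40.8
Cov = 40.8 / 5 = 8.16

8.1600


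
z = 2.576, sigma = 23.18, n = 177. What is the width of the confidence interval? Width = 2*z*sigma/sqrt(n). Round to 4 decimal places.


width = 2*z*sigma/sqrt(n)
2*z*sigma = 2 * 2.576 * 23.18 = 119.42336
sqrt(177) ≈ 13.304135
width = 119.42336 / 13.304135 ≈ 8.976409

8.9764


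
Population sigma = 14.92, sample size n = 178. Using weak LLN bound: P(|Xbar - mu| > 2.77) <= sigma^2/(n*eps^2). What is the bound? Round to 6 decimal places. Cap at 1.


bound = min(1, sigma^2/(n*eps^2))
sigma^2 = 14.92^2 = 222.6064
n*eps^2 = 178 * 2.77^2 = 178 * 7.6729 = 1365.7762
sigma^2/(n*eps^2) = 222.6064 / 1365.7762 ≈ 0.16298893

0.162989


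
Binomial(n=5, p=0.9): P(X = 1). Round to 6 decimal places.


P = C(n,k) * p^k * (1-p)^(n-k)
C(5,1) = 5
p^k = 0.9^1 = 0.9
(1-p)^(n-k) = 0.1^4 = 0.0001
P = 5 * 0.9 * 0.0001 = 0.00045

0.000450


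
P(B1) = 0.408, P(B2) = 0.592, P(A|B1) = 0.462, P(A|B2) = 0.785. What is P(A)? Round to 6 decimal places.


P(A) = P(A|B1)*P(B1) + P(A|B2)*P(B2)
P(A|B1)*P(B1) = 0.462 * 0.408 = 0.188496
P(A|B2)*P(B2) = 0.785 * 0.592 = 0.46472
P(A) = 0.188496 + 0.46472 = 0.653216

0.653216


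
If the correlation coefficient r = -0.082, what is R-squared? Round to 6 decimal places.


R^2 = r^2 = (-0.082)^2 = 0.006724

0.006724


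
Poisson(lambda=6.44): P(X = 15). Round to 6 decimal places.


P = e^(-lam) * lam^k / k!
e^(-6.44) ≈ 0.001596407
lam^k = 6.44^15 ≈ 1359214535960.303374
k! = 15! = 1307674368000
P = 0.001596407 * 1359214535960.303374 / 1307674368000 ≈ 0.001659

0.001659


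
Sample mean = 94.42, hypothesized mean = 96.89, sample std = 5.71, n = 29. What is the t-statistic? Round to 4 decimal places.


t = (xbar - mu0) / (s/sqrt(n))
xbar - mu0 = 94.42 - 96.89 = -2.47
sqrt(29) ≈ 5.38516481
s/sqrt(n) = 5.71 / 5.38516481 ≈ 1.06032038
t = -2.47 / 1.06032038 ≈ -2.329485

-2.3295


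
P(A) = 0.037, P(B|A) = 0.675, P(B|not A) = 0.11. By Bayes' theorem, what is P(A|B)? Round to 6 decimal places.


P(A|B) = P(B|A)*P(A) / P(B), P(B) = P(B|A)*P(A) + P(B|not A)*P(not A)
P(B|A)*P(A) = 0.675 * 0.037 = 0.024975
P(B|not A)*P(not A) = 0.11 * 0.963 = 0.10593
P(B) = 0.024975 + 0.10593 = 0.130905
P(A|B) = 0.024975 / 0.130905 = 555/2909 ≈ 0.19078721

0.190787


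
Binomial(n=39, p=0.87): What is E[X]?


E[X] = n*p = 39 * 0.87 = 33.93

33.93


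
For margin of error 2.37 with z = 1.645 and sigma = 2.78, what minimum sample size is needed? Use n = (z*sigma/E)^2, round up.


z*sigma/E = 1.645 * 2.78 / 2.37 ≈ 1.929578
(z*sigma/E)^2 ≈ 3.723271
round up: n = 4

4


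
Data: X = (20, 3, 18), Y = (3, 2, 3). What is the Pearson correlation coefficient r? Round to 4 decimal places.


r = sum((xi-xbar)(yi-ybar)) / sqrt(sum((xi-xbar)^2) * sum((yi-ybar)^2))
n = 3, xbar = 41/3 ≈ 13.666667, ybar = 8/3 ≈ 2.666667
Sxy = sum((xi-xbar)(yi-ybar)) = 32/3 ≈ 10.666667
Sxx = sum((xi-xbar)^2) = 518/3 ≈ 172.666667
Syy = sum((yi-ybar)^2) = 2/3 ≈ 0.666667
sqrt(Sxx*Syy) ≈ 10.728985
r = Sxy / sqrt(Sxx*Syy) = 10.666667 / 10.728985 ≈ 0.994192

0.9942
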